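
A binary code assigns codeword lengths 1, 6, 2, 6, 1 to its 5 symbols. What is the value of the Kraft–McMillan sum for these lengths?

1.28125

With common denominator 2^6 = 64: Σ 2^(−ℓᵢ) = 32/64 + 1/64 + 16/64 + 1/64 + 32/64 = 82/64 = 1.28125.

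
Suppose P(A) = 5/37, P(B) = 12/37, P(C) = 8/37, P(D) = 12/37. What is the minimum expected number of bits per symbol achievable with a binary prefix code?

2 bits/symbol

Repeatedly combine the two least-probable nodes; the expected code length is the sum of the merged weights.
merge 5/37 + 8/37 → 13/37
merge 12/37 + 12/37 → 24/37
merge 13/37 + 24/37 → 1
L = 13/37 + 24/37 + 1 = 2 bits/symbol.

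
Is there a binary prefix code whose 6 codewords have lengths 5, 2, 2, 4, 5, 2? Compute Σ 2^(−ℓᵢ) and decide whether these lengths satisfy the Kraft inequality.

With common denominator 2^5 = 32: Σ 2^(−ℓᵢ) = 1/32 + 8/32 + 8/32 + 2/32 + 1/32 + 8/32 = 28/32 = 0.875.
Kraft's inequality requires Σ ≤ 1; here Σ = 0.875 ≤ 1, so such a prefix code exists.

0.875; yes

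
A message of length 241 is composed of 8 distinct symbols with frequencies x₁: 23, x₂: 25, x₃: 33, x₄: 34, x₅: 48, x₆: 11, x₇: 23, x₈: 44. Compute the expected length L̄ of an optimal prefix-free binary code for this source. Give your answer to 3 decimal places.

2.942 bits/symbol

Probabilities are the counts divided by 241.
Repeatedly combine the two least-probable nodes; the expected code length is the sum of the merged weights.
merge 11/241 + 23/241 → 34/241
merge 23/241 + 25/241 → 48/241
merge 33/241 + 34/241 → 67/241
merge 34/241 + 44/241 → 78/241
merge 48/241 + 48/241 → 96/241
merge 67/241 + 78/241 → 145/241
merge 96/241 + 145/241 → 1
L = 34/241 + 48/241 + 67/241 + 78/241 + 96/241 + 145/241 + 1 = 709/241 ≈ 2.942 bits/symbol.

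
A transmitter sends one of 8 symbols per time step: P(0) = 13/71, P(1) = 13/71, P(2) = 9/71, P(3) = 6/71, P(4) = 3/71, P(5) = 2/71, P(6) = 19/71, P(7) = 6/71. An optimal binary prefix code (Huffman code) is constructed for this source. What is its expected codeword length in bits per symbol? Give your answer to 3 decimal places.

2.775 bits/symbol

Repeatedly combine the two least-probable nodes; the expected code length is the sum of the merged weights.
merge 2/71 + 3/71 → 5/71
merge 5/71 + 6/71 → 11/71
merge 6/71 + 9/71 → 15/71
merge 11/71 + 13/71 → 24/71
merge 13/71 + 15/71 → 28/71
merge 19/71 + 24/71 → 43/71
merge 28/71 + 43/71 → 1
L = 5/71 + 11/71 + 15/71 + 24/71 + 28/71 + 43/71 + 1 = 197/71 ≈ 2.775 bits/symbol.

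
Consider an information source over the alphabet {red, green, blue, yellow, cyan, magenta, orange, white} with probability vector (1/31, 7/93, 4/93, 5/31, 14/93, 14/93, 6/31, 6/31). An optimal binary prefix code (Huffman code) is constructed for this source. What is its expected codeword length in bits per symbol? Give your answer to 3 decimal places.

Repeatedly combine the two least-probable nodes; the expected code length is the sum of the merged weights.
merge 1/31 + 4/93 → 7/93
merge 7/93 + 7/93 → 14/93
merge 14/93 + 14/93 → 28/93
merge 14/93 + 5/31 → 29/93
merge 6/31 + 6/31 → 12/31
merge 28/93 + 29/93 → 19/31
merge 12/31 + 19/31 → 1
L = 7/93 + 14/93 + 28/93 + 29/93 + 12/31 + 19/31 + 1 = 88/31 ≈ 2.839 bits/symbol.

2.839 bits/symbol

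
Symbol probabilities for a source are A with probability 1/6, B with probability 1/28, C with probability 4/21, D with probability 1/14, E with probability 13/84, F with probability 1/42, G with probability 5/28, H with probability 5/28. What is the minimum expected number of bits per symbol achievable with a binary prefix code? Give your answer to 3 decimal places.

Repeatedly combine the two least-probable nodes; the expected code length is the sum of the merged weights.
merge 1/42 + 1/28 → 5/84
merge 5/84 + 1/14 → 11/84
merge 11/84 + 13/84 → 2/7
merge 1/6 + 5/28 → 29/84
merge 5/28 + 4/21 → 31/84
merge 2/7 + 29/84 → 53/84
merge 31/84 + 53/84 → 1
L = 5/84 + 11/84 + 2/7 + 29/84 + 31/84 + 53/84 + 1 = 79/28 ≈ 2.821 bits/symbol.

2.821 bits/symbol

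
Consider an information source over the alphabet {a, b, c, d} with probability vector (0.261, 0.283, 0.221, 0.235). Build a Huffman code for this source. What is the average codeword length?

2 bits/symbol

Repeatedly combine the two least-probable nodes; the expected code length is the sum of the merged weights.
merge 221/1000 + 47/200 → 57/125
merge 261/1000 + 283/1000 → 68/125
merge 57/125 + 68/125 → 1
L = 57/125 + 68/125 + 1 = 2 bits/symbol.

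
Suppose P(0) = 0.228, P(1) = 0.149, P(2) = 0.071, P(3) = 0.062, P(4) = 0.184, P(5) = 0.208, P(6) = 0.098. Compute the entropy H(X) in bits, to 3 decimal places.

2.664 bits

H = −Σ pᵢ log₂ pᵢ.
−0.228·log₂(0.228) = 0.4863
−0.149·log₂(0.149) = 0.4092
−0.071·log₂(0.071) = 0.2709
−0.062·log₂(0.062) = 0.2487
−0.184·log₂(0.184) = 0.4494
−0.208·log₂(0.208) = 0.4712
−0.098·log₂(0.098) = 0.3284
Sum ≈ 2.6642 → 2.664 bits.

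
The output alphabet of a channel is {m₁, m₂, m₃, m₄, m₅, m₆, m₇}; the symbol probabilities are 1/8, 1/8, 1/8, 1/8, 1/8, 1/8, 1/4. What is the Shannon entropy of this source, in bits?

2.75 bits

Each probability is a power of 1/2, so log₂(1/p) is an integer.
H = Σ p·log₂(1/p) = 1/8·3 + 1/8·3 + 1/8·3 + 1/8·3 + 1/8·3 + 1/8·3 + 1/4·2 = 2.75 bits.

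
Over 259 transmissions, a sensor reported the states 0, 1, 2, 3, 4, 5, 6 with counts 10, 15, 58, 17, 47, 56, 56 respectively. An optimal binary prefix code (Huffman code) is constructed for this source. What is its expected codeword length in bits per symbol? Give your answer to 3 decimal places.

2.602 bits/symbol

Probabilities are the counts divided by 259.
Repeatedly combine the two least-probable nodes; the expected code length is the sum of the merged weights.
merge 10/259 + 15/259 → 25/259
merge 17/259 + 25/259 → 6/37
merge 6/37 + 47/259 → 89/259
merge 8/37 + 8/37 → 16/37
merge 58/259 + 89/259 → 21/37
merge 16/37 + 21/37 → 1
L = 25/259 + 6/37 + 89/259 + 16/37 + 21/37 + 1 = 674/259 ≈ 2.602 bits/symbol.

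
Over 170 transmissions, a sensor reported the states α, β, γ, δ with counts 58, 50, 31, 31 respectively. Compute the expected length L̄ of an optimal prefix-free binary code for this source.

2 bits/symbol

Probabilities are the counts divided by 170.
Repeatedly combine the two least-probable nodes; the expected code length is the sum of the merged weights.
merge 31/170 + 31/170 → 31/85
merge 5/17 + 29/85 → 54/85
merge 31/85 + 54/85 → 1
L = 31/85 + 54/85 + 1 = 2 bits/symbol.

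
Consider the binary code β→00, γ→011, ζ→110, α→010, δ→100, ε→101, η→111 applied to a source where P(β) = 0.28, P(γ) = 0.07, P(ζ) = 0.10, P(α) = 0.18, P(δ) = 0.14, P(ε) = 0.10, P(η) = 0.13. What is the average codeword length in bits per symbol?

L̄ = Σ pᵢ·ℓᵢ = 0.28·2 + 0.07·3 + 0.10·3 + 0.18·3 + 0.14·3 + 0.10·3 + 0.13·3 = 2.72 bits/symbol.

2.72 bits/symbol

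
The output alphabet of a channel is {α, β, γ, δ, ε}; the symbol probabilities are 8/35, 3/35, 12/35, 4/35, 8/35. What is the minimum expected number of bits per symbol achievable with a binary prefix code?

2.2 bits/symbol

Repeatedly combine the two least-probable nodes; the expected code length is the sum of the merged weights.
merge 3/35 + 4/35 → 1/5
merge 1/5 + 8/35 → 3/7
merge 8/35 + 12/35 → 4/7
merge 3/7 + 4/7 → 1
L = 1/5 + 3/7 + 4/7 + 1 = 11/5 = 2.2 bits/symbol.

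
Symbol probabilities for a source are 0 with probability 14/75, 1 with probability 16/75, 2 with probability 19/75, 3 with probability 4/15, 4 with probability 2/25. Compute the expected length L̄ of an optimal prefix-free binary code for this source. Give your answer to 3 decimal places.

2.267 bits/symbol

Repeatedly combine the two least-probable nodes; the expected code length is the sum of the merged weights.
merge 2/25 + 14/75 → 4/15
merge 16/75 + 19/75 → 7/15
merge 4/15 + 4/15 → 8/15
merge 7/15 + 8/15 → 1
L = 4/15 + 7/15 + 8/15 + 1 = 34/15 ≈ 2.267 bits/symbol.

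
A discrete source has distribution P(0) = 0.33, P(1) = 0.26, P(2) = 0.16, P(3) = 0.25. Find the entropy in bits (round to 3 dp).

H = −Σ pᵢ log₂ pᵢ.
−0.33·log₂(0.33) = 0.5278
−0.26·log₂(0.26) = 0.5053
−0.16·log₂(0.16) = 0.4230
−0.25·log₂(0.25) = 0.5000
Sum ≈ 1.9561 → 1.956 bits.

1.956 bits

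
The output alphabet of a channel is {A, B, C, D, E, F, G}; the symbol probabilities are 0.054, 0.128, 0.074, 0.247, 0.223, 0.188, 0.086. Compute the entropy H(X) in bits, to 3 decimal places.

H = −Σ pᵢ log₂ pᵢ.
−0.054·log₂(0.054) = 0.2274
−0.128·log₂(0.128) = 0.3796
−0.074·log₂(0.074) = 0.2780
−0.247·log₂(0.247) = 0.4983
−0.223·log₂(0.223) = 0.4828
−0.188·log₂(0.188) = 0.4533
−0.086·log₂(0.086) = 0.3044
Sum ≈ 2.6238 → 2.624 bits.

2.624 bits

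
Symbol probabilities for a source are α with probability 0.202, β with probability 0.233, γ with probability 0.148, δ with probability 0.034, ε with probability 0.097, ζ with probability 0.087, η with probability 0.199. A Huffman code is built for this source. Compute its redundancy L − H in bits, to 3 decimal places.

0.060 bits

Entropy H = −Σ p log₂ p ≈ 2.6261 bits.
Huffman merges: 17/500+87/1000→121/1000; 97/1000+121/1000→109/500; 37/250+199/1000→347/1000; 101/500+109/500→21/50; 233/1000+347/1000→29/50; 21/50+29/50→1. L = 1343/500 ≈ 2.6860.
L − H = 2.6860 − 2.6261 = 0.060 bits.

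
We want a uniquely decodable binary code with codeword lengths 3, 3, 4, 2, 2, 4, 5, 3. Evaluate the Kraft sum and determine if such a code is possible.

With common denominator 2^5 = 32: Σ 2^(−ℓᵢ) = 4/32 + 4/32 + 2/32 + 8/32 + 8/32 + 2/32 + 1/32 + 4/32 = 33/32 = 1.03125.
Kraft's inequality requires Σ ≤ 1; here Σ = 1.03125 > 1, so no such prefix code exists.

1.03125; no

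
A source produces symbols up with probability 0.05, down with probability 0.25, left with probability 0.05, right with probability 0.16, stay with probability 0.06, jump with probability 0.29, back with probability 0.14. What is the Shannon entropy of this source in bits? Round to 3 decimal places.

H = −Σ pᵢ log₂ pᵢ.
−0.05·log₂(0.05) = 0.2161
−0.25·log₂(0.25) = 0.5000
−0.05·log₂(0.05) = 0.2161
−0.16·log₂(0.16) = 0.4230
−0.06·log₂(0.06) = 0.2435
−0.29·log₂(0.29) = 0.5179
−0.14·log₂(0.14) = 0.3971
Sum ≈ 2.5138 → 2.514 bits.

2.514 bits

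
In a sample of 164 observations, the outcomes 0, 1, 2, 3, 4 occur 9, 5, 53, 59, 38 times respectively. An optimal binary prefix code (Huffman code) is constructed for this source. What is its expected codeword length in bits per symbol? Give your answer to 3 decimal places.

Probabilities are the counts divided by 164.
Repeatedly combine the two least-probable nodes; the expected code length is the sum of the merged weights.
merge 5/164 + 9/164 → 7/82
merge 7/82 + 19/82 → 13/41
merge 13/41 + 53/164 → 105/164
merge 59/164 + 105/164 → 1
L = 7/82 + 13/41 + 105/164 + 1 = 335/164 ≈ 2.043 bits/symbol.

2.043 bits/symbol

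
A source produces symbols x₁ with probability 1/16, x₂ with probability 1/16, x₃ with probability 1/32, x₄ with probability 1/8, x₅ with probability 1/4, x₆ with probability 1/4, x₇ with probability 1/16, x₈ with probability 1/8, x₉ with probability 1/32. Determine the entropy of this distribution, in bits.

2.8125 bits

Each probability is a power of 1/2, so log₂(1/p) is an integer.
H = Σ p·log₂(1/p) = 1/16·4 + 1/16·4 + 1/32·5 + 1/8·3 + 1/4·2 + 1/4·2 + 1/16·4 + 1/8·3 + 1/32·5 = 2.8125 bits.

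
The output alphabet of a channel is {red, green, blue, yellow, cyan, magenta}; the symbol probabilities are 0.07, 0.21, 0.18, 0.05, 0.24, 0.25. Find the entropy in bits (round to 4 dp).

H = −Σ pᵢ log₂ pᵢ.
−0.07·log₂(0.07) = 0.2686
−0.21·log₂(0.21) = 0.4728
−0.18·log₂(0.18) = 0.4453
−0.05·log₂(0.05) = 0.2161
−0.24·log₂(0.24) = 0.4941
−0.25·log₂(0.25) = 0.5000
Sum ≈ 2.3969 → 2.3969 bits.

2.3969 bits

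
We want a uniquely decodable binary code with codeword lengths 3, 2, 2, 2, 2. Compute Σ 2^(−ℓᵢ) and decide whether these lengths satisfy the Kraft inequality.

1.125; no

With common denominator 2^3 = 8: Σ 2^(−ℓᵢ) = 1/8 + 2/8 + 2/8 + 2/8 + 2/8 = 9/8 = 1.125.
Kraft's inequality requires Σ ≤ 1; here Σ = 1.125 > 1, so no such prefix code exists.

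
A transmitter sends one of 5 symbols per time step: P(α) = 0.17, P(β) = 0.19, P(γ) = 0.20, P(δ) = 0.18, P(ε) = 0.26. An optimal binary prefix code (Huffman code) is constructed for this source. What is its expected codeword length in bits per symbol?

Repeatedly combine the two least-probable nodes; the expected code length is the sum of the merged weights.
merge 17/100 + 9/50 → 7/20
merge 19/100 + 1/5 → 39/100
merge 13/50 + 7/20 → 61/100
merge 39/100 + 61/100 → 1
L = 7/20 + 39/100 + 61/100 + 1 = 47/20 = 2.35 bits/symbol.

2.35 bits/symbol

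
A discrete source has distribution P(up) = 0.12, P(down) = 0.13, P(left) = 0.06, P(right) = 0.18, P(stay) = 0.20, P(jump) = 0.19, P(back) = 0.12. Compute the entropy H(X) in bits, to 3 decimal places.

2.725 bits

H = −Σ pᵢ log₂ pᵢ.
−0.12·log₂(0.12) = 0.3671
−0.13·log₂(0.13) = 0.3826
−0.06·log₂(0.06) = 0.2435
−0.18·log₂(0.18) = 0.4453
−0.20·log₂(0.20) = 0.4644
−0.19·log₂(0.19) = 0.4552
−0.12·log₂(0.12) = 0.3671
Sum ≈ 2.7252 → 2.725 bits.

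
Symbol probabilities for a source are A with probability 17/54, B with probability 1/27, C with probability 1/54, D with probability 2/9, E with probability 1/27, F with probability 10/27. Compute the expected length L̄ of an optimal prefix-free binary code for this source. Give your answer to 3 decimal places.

Repeatedly combine the two least-probable nodes; the expected code length is the sum of the merged weights.
merge 1/54 + 1/27 → 1/18
merge 1/27 + 1/18 → 5/54
merge 5/54 + 2/9 → 17/54
merge 17/54 + 17/54 → 17/27
merge 10/27 + 17/27 → 1
L = 1/18 + 5/54 + 17/54 + 17/27 + 1 = 113/54 ≈ 2.093 bits/symbol.

2.093 bits/symbol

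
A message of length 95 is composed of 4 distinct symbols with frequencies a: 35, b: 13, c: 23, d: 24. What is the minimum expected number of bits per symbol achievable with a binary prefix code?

2 bits/symbol

Probabilities are the counts divided by 95.
Repeatedly combine the two least-probable nodes; the expected code length is the sum of the merged weights.
merge 13/95 + 23/95 → 36/95
merge 24/95 + 7/19 → 59/95
merge 36/95 + 59/95 → 1
L = 36/95 + 59/95 + 1 = 2 bits/symbol.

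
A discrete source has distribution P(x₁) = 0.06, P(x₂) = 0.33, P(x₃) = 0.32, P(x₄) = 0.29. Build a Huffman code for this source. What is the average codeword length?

2 bits/symbol

Repeatedly combine the two least-probable nodes; the expected code length is the sum of the merged weights.
merge 3/50 + 29/100 → 7/20
merge 8/25 + 33/100 → 13/20
merge 7/20 + 13/20 → 1
L = 7/20 + 13/20 + 1 = 2 bits/symbol.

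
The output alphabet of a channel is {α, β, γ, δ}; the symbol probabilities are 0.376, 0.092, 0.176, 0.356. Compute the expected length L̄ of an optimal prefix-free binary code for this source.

1.892 bits/symbol

Repeatedly combine the two least-probable nodes; the expected code length is the sum of the merged weights.
merge 23/250 + 22/125 → 67/250
merge 67/250 + 89/250 → 78/125
merge 47/125 + 78/125 → 1
L = 67/250 + 78/125 + 1 = 473/250 = 1.892 bits/symbol.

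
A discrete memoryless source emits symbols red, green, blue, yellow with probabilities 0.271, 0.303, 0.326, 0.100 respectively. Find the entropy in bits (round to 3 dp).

1.892 bits

H = −Σ pᵢ log₂ pᵢ.
−0.271·log₂(0.271) = 0.5105
−0.303·log₂(0.303) = 0.5220
−0.326·log₂(0.326) = 0.5272
−0.100·log₂(0.100) = 0.3322
Sum ≈ 1.8918 → 1.892 bits.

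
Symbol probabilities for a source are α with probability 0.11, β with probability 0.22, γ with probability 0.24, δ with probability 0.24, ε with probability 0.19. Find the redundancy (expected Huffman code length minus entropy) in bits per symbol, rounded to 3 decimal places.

Entropy H = −Σ p log₂ p ≈ 2.2744 bits.
Huffman merges: 11/100+19/100→3/10; 11/50+6/25→23/50; 6/25+3/10→27/50; 23/50+27/50→1. L = 23/10 ≈ 2.3000.
L − H = 2.3000 − 2.2744 = 0.026 bits.

0.026 bits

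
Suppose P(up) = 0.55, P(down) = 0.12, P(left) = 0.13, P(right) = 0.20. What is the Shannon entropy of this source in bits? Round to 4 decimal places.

1.6885 bits

H = −Σ pᵢ log₂ pᵢ.
−0.55·log₂(0.55) = 0.4744
−0.12·log₂(0.12) = 0.3671
−0.13·log₂(0.13) = 0.3826
−0.20·log₂(0.20) = 0.4644
Sum ≈ 1.6885 → 1.6885 bits.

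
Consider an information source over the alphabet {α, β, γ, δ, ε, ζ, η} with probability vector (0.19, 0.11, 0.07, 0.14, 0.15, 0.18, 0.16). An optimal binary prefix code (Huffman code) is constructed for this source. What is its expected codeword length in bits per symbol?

2.81 bits/symbol

Repeatedly combine the two least-probable nodes; the expected code length is the sum of the merged weights.
merge 7/100 + 11/100 → 9/50
merge 7/50 + 3/20 → 29/100
merge 4/25 + 9/50 → 17/50
merge 9/50 + 19/100 → 37/100
merge 29/100 + 17/50 → 63/100
merge 37/100 + 63/100 → 1
L = 9/50 + 29/100 + 17/50 + 37/100 + 63/100 + 1 = 281/100 = 2.81 bits/symbol.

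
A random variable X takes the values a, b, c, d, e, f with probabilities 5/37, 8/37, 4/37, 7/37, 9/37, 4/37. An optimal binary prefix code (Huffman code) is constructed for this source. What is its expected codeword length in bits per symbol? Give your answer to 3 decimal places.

Repeatedly combine the two least-probable nodes; the expected code length is the sum of the merged weights.
merge 4/37 + 4/37 → 8/37
merge 5/37 + 7/37 → 12/37
merge 8/37 + 8/37 → 16/37
merge 9/37 + 12/37 → 21/37
merge 16/37 + 21/37 → 1
L = 8/37 + 12/37 + 16/37 + 21/37 + 1 = 94/37 ≈ 2.541 bits/symbol.

2.541 bits/symbol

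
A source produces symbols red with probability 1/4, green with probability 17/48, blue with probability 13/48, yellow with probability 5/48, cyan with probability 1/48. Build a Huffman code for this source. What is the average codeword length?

Repeatedly combine the two least-probable nodes; the expected code length is the sum of the merged weights.
merge 1/48 + 5/48 → 1/8
merge 1/8 + 1/4 → 3/8
merge 13/48 + 17/48 → 5/8
merge 3/8 + 5/8 → 1
L = 1/8 + 3/8 + 5/8 + 1 = 17/8 = 2.125 bits/symbol.

2.125 bits/symbol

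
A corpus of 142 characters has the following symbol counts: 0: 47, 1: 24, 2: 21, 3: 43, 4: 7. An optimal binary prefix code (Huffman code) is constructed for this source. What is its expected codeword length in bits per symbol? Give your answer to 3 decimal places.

2.197 bits/symbol

Probabilities are the counts divided by 142.
Repeatedly combine the two least-probable nodes; the expected code length is the sum of the merged weights.
merge 7/142 + 21/142 → 14/71
merge 12/71 + 14/71 → 26/71
merge 43/142 + 47/142 → 45/71
merge 26/71 + 45/71 → 1
L = 14/71 + 26/71 + 45/71 + 1 = 156/71 ≈ 2.197 bits/symbol.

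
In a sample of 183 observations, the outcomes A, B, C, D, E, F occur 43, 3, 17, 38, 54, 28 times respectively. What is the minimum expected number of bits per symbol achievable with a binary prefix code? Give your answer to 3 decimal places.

2.372 bits/symbol

Probabilities are the counts divided by 183.
Repeatedly combine the two least-probable nodes; the expected code length is the sum of the merged weights.
merge 1/61 + 17/183 → 20/183
merge 20/183 + 28/183 → 16/61
merge 38/183 + 43/183 → 27/61
merge 16/61 + 18/61 → 34/61
merge 27/61 + 34/61 → 1
L = 20/183 + 16/61 + 27/61 + 34/61 + 1 = 434/183 ≈ 2.372 bits/symbol.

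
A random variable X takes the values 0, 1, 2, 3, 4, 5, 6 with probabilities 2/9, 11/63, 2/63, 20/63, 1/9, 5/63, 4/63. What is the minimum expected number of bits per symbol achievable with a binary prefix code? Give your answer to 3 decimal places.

Repeatedly combine the two least-probable nodes; the expected code length is the sum of the merged weights.
merge 2/63 + 4/63 → 2/21
merge 5/63 + 2/21 → 11/63
merge 1/9 + 11/63 → 2/7
merge 11/63 + 2/9 → 25/63
merge 2/7 + 20/63 → 38/63
merge 25/63 + 38/63 → 1
L = 2/21 + 11/63 + 2/7 + 25/63 + 38/63 + 1 = 23/9 ≈ 2.556 bits/symbol.

2.556 bits/symbol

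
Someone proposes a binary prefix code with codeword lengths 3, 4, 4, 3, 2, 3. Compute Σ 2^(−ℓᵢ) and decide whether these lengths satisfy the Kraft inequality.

0.75; yes

With common denominator 2^4 = 16: Σ 2^(−ℓᵢ) = 2/16 + 1/16 + 1/16 + 2/16 + 4/16 + 2/16 = 12/16 = 0.75.
Kraft's inequality requires Σ ≤ 1; here Σ = 0.75 ≤ 1, so such a prefix code exists.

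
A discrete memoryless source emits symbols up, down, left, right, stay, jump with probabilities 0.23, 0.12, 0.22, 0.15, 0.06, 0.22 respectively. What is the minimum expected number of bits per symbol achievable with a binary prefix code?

2.51 bits/symbol

Repeatedly combine the two least-probable nodes; the expected code length is the sum of the merged weights.
merge 3/50 + 3/25 → 9/50
merge 3/20 + 9/50 → 33/100
merge 11/50 + 11/50 → 11/25
merge 23/100 + 33/100 → 14/25
merge 11/25 + 14/25 → 1
L = 9/50 + 33/100 + 11/25 + 14/25 + 1 = 251/100 = 2.51 bits/symbol.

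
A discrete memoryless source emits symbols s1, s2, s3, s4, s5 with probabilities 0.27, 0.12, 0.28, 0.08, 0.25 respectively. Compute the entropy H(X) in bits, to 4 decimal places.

H = −Σ pᵢ log₂ pᵢ.
−0.27·log₂(0.27) = 0.5100
−0.12·log₂(0.12) = 0.3671
−0.28·log₂(0.28) = 0.5142
−0.08·log₂(0.08) = 0.2915
−0.25·log₂(0.25) = 0.5000
Sum ≈ 2.1828 → 2.1828 bits.

2.1828 bits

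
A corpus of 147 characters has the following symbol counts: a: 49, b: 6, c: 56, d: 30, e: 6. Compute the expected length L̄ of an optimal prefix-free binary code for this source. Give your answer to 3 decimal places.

Probabilities are the counts divided by 147.
Repeatedly combine the two least-probable nodes; the expected code length is the sum of the merged weights.
merge 2/49 + 2/49 → 4/49
merge 4/49 + 10/49 → 2/7
merge 2/7 + 1/3 → 13/21
merge 8/21 + 13/21 → 1
L = 4/49 + 2/7 + 13/21 + 1 = 292/147 ≈ 1.986 bits/symbol.

1.986 bits/symbol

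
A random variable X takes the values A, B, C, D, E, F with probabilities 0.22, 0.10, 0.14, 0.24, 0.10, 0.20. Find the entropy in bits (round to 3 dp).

H = −Σ pᵢ log₂ pᵢ.
−0.22·log₂(0.22) = 0.4806
−0.10·log₂(0.10) = 0.3322
−0.14·log₂(0.14) = 0.3971
−0.24·log₂(0.24) = 0.4941
−0.10·log₂(0.10) = 0.3322
−0.20·log₂(0.20) = 0.4644
Sum ≈ 2.5006 → 2.501 bits.

2.501 bits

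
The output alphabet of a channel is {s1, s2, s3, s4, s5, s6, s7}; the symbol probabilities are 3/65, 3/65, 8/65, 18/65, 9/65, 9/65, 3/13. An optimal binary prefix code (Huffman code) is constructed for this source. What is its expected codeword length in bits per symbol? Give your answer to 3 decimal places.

2.585 bits/symbol

Repeatedly combine the two least-probable nodes; the expected code length is the sum of the merged weights.
merge 3/65 + 3/65 → 6/65
merge 6/65 + 8/65 → 14/65
merge 9/65 + 9/65 → 18/65
merge 14/65 + 3/13 → 29/65
merge 18/65 + 18/65 → 36/65
merge 29/65 + 36/65 → 1
L = 6/65 + 14/65 + 18/65 + 29/65 + 36/65 + 1 = 168/65 ≈ 2.585 bits/symbol.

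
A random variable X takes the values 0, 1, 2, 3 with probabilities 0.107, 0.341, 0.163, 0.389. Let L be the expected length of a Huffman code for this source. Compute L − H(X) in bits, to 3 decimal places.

Entropy H = −Σ p log₂ p ≈ 1.8307 bits.
Huffman merges: 107/1000+163/1000→27/100; 27/100+341/1000→611/1000; 389/1000+611/1000→1. L = 1881/1000 ≈ 1.8810.
L − H = 1.8810 − 1.8307 = 0.050 bits.

0.050 bits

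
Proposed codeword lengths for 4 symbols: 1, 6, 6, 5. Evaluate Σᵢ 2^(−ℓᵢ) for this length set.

With common denominator 2^6 = 64: Σ 2^(−ℓᵢ) = 32/64 + 1/64 + 1/64 + 2/64 = 36/64 = 0.5625.

0.5625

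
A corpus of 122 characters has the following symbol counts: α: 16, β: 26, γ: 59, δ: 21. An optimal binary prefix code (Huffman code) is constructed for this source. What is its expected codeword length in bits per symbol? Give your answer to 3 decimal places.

1.820 bits/symbol

Probabilities are the counts divided by 122.
Repeatedly combine the two least-probable nodes; the expected code length is the sum of the merged weights.
merge 8/61 + 21/122 → 37/122
merge 13/61 + 37/122 → 63/122
merge 59/122 + 63/122 → 1
L = 37/122 + 63/122 + 1 = 111/61 ≈ 1.820 bits/symbol.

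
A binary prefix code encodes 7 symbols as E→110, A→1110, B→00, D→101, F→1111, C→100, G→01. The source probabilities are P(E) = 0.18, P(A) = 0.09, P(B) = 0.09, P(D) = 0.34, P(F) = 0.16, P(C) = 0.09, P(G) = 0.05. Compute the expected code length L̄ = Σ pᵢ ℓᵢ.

3.11 bits/symbol

L̄ = Σ pᵢ·ℓᵢ = 0.18·3 + 0.09·4 + 0.09·2 + 0.34·3 + 0.16·4 + 0.09·3 + 0.05·2 = 3.11 bits/symbol.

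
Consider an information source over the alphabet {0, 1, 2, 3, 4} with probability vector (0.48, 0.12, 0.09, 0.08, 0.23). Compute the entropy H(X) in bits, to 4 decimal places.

H = −Σ pᵢ log₂ pᵢ.
−0.48·log₂(0.48) = 0.5083
−0.12·log₂(0.12) = 0.3671
−0.09·log₂(0.09) = 0.3127
−0.08·log₂(0.08) = 0.2915
−0.23·log₂(0.23) = 0.4877
Sum ≈ 1.9672 → 1.9672 bits.

1.9672 bits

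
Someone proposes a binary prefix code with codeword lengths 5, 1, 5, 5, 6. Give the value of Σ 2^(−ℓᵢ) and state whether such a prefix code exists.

With common denominator 2^6 = 64: Σ 2^(−ℓᵢ) = 2/64 + 32/64 + 2/64 + 2/64 + 1/64 = 39/64 = 0.609375.
Kraft's inequality requires Σ ≤ 1; here Σ = 0.609375 ≤ 1, so such a prefix code exists.

0.609375; yes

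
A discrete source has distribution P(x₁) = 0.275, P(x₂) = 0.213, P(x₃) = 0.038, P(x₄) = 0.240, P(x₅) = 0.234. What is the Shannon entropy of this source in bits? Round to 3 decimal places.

H = −Σ pᵢ log₂ pᵢ.
−0.275·log₂(0.275) = 0.5122
−0.213·log₂(0.213) = 0.4752
−0.038·log₂(0.038) = 0.1793
−0.240·log₂(0.240) = 0.4941
−0.234·log₂(0.234) = 0.4903
Sum ≈ 2.1511 → 2.151 bits.

2.151 bits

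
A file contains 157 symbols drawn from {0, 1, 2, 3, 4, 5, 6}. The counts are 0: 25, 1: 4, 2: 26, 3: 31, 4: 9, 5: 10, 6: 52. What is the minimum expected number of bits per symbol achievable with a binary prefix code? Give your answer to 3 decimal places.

Probabilities are the counts divided by 157.
Repeatedly combine the two least-probable nodes; the expected code length is the sum of the merged weights.
merge 4/157 + 9/157 → 13/157
merge 10/157 + 13/157 → 23/157
merge 23/157 + 25/157 → 48/157
merge 26/157 + 31/157 → 57/157
merge 48/157 + 52/157 → 100/157
merge 57/157 + 100/157 → 1
L = 13/157 + 23/157 + 48/157 + 57/157 + 100/157 + 1 = 398/157 ≈ 2.535 bits/symbol.

2.535 bits/symbol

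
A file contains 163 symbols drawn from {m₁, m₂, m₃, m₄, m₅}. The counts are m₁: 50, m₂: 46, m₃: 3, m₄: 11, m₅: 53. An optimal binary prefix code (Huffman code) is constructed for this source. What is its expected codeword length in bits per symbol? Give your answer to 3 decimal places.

Probabilities are the counts divided by 163.
Repeatedly combine the two least-probable nodes; the expected code length is the sum of the merged weights.
merge 3/163 + 11/163 → 14/163
merge 14/163 + 46/163 → 60/163
merge 50/163 + 53/163 → 103/163
merge 60/163 + 103/163 → 1
L = 14/163 + 60/163 + 103/163 + 1 = 340/163 ≈ 2.086 bits/symbol.

2.086 bits/symbol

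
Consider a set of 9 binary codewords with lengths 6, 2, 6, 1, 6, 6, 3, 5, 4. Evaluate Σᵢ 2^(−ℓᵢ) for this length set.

1.03125

With common denominator 2^6 = 64: Σ 2^(−ℓᵢ) = 1/64 + 16/64 + 1/64 + 32/64 + 1/64 + 1/64 + 8/64 + 2/64 + 4/64 = 66/64 = 1.03125.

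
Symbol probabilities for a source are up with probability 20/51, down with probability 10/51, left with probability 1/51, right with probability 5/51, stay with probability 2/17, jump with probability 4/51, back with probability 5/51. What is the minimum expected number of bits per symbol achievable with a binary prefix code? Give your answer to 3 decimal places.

2.510 bits/symbol

Repeatedly combine the two least-probable nodes; the expected code length is the sum of the merged weights.
merge 1/51 + 4/51 → 5/51
merge 5/51 + 5/51 → 10/51
merge 5/51 + 2/17 → 11/51
merge 10/51 + 10/51 → 20/51
merge 11/51 + 20/51 → 31/51
merge 20/51 + 31/51 → 1
L = 5/51 + 10/51 + 11/51 + 20/51 + 31/51 + 1 = 128/51 ≈ 2.510 bits/symbol.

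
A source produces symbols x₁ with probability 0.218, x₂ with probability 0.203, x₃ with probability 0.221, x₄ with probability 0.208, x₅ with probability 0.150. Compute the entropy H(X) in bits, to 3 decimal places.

H = −Σ pᵢ log₂ pᵢ.
−0.218·log₂(0.218) = 0.4791
−0.203·log₂(0.203) = 0.4670
−0.221·log₂(0.221) = 0.4813
−0.208·log₂(0.208) = 0.4712
−0.150·log₂(0.150) = 0.4105
Sum ≈ 2.3091 → 2.309 bits.

2.309 bits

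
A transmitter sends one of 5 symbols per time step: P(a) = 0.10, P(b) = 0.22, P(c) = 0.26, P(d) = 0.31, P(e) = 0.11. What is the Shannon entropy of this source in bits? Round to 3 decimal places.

2.192 bits

H = −Σ pᵢ log₂ pᵢ.
−0.10·log₂(0.10) = 0.3322
−0.22·log₂(0.22) = 0.4806
−0.26·log₂(0.26) = 0.5053
−0.31·log₂(0.31) = 0.5238
−0.11·log₂(0.11) = 0.3503
Sum ≈ 2.1921 → 2.192 bits.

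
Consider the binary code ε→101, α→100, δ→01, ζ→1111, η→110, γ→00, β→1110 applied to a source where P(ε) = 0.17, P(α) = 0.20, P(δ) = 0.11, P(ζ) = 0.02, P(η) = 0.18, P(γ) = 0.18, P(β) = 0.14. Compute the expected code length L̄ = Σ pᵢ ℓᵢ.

2.87 bits/symbol

L̄ = Σ pᵢ·ℓᵢ = 0.17·3 + 0.20·3 + 0.11·2 + 0.02·4 + 0.18·3 + 0.18·2 + 0.14·4 = 2.87 bits/symbol.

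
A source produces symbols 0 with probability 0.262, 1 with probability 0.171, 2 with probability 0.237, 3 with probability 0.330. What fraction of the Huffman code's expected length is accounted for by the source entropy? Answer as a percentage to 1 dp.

Entropy H = −Σ p log₂ p ≈ 1.9621 bits.
Huffman merges: 171/1000+237/1000→51/125; 131/500+33/100→74/125; 51/125+74/125→1. L = 2 ≈ 2.0000.
Efficiency = H/L = 1.9621/2.0000 = 98.1%.

98.1%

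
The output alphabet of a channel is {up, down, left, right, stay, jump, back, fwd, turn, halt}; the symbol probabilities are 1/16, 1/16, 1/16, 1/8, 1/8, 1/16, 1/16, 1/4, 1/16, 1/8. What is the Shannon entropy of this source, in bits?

3.125 bits

Each probability is a power of 1/2, so log₂(1/p) is an integer.
H = Σ p·log₂(1/p) = 1/16·4 + 1/16·4 + 1/16·4 + 1/8·3 + 1/8·3 + 1/16·4 + 1/16·4 + 1/4·2 + 1/16·4 + 1/8·3 = 3.125 bits.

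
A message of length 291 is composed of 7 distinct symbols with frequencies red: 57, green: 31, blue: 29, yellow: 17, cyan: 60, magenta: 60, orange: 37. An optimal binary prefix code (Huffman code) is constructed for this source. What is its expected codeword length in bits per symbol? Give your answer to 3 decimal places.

Probabilities are the counts divided by 291.
Repeatedly combine the two least-probable nodes; the expected code length is the sum of the merged weights.
merge 17/291 + 29/291 → 46/291
merge 31/291 + 37/291 → 68/291
merge 46/291 + 19/97 → 103/291
merge 20/97 + 20/97 → 40/97
merge 68/291 + 103/291 → 57/97
merge 40/97 + 57/97 → 1
L = 46/291 + 68/291 + 103/291 + 40/97 + 57/97 + 1 = 799/291 ≈ 2.746 bits/symbol.

2.746 bits/symbol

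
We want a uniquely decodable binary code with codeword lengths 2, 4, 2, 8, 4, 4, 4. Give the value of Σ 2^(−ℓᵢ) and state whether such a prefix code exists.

0.75390625; yes

With common denominator 2^8 = 256: Σ 2^(−ℓᵢ) = 64/256 + 16/256 + 64/256 + 1/256 + 16/256 + 16/256 + 16/256 = 193/256 = 0.75390625.
Kraft's inequality requires Σ ≤ 1; here Σ = 0.75390625 ≤ 1, so such a prefix code exists.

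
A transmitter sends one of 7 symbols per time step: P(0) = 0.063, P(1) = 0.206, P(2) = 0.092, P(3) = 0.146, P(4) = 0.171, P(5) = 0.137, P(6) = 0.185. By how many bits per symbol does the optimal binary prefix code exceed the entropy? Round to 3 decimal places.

0.042 bits

Entropy H = −Σ p log₂ p ≈ 2.7217 bits.
Huffman merges: 63/1000+23/250→31/200; 137/1000+73/500→283/1000; 31/200+171/1000→163/500; 37/200+103/500→391/1000; 283/1000+163/500→609/1000; 391/1000+609/1000→1. L = 691/250 ≈ 2.7640.
L − H = 2.7640 − 2.7217 = 0.042 bits.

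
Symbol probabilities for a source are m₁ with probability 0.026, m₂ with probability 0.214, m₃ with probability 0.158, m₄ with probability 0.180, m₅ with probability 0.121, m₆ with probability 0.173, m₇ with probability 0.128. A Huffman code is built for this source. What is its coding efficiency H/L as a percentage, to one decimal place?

96.8%

Entropy H = −Σ p log₂ p ≈ 2.6650 bits.
Huffman merges: 13/500+121/1000→147/1000; 16/125+147/1000→11/40; 79/500+173/1000→331/1000; 9/50+107/500→197/500; 11/40+331/1000→303/500; 197/500+303/500→1. L = 2753/1000 ≈ 2.7530.
Efficiency = H/L = 2.6650/2.7530 = 96.8%.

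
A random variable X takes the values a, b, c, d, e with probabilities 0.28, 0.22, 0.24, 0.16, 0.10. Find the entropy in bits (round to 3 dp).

H = −Σ pᵢ log₂ pᵢ.
−0.28·log₂(0.28) = 0.5142
−0.22·log₂(0.22) = 0.4806
−0.24·log₂(0.24) = 0.4941
−0.16·log₂(0.16) = 0.4230
−0.10·log₂(0.10) = 0.3322
Sum ≈ 2.2441 → 2.244 bits.

2.244 bits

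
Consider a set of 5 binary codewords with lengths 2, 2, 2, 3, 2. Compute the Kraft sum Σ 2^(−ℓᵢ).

1.125

With common denominator 2^3 = 8: Σ 2^(−ℓᵢ) = 2/8 + 2/8 + 2/8 + 1/8 + 2/8 = 9/8 = 1.125.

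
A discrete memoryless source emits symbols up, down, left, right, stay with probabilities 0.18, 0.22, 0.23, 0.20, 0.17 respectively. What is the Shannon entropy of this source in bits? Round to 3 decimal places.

H = −Σ pᵢ log₂ pᵢ.
−0.18·log₂(0.18) = 0.4453
−0.22·log₂(0.22) = 0.4806
−0.23·log₂(0.23) = 0.4877
−0.20·log₂(0.20) = 0.4644
−0.17·log₂(0.17) = 0.4346
Sum ≈ 2.3125 → 2.313 bits.

2.313 bits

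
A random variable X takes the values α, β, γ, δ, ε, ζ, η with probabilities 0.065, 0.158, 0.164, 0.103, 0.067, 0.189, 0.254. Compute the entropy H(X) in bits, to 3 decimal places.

H = −Σ pᵢ log₂ pᵢ.
−0.065·log₂(0.065) = 0.2563
−0.158·log₂(0.158) = 0.4206
−0.164·log₂(0.164) = 0.4278
−0.103·log₂(0.103) = 0.3378
−0.067·log₂(0.067) = 0.2613
−0.189·log₂(0.189) = 0.4543
−0.254·log₂(0.254) = 0.5022
Sum ≈ 2.6602 → 2.660 bits.

2.660 bits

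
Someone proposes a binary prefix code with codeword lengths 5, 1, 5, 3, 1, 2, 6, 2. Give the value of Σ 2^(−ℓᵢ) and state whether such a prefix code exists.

1.703125; no

With common denominator 2^6 = 64: Σ 2^(−ℓᵢ) = 2/64 + 32/64 + 2/64 + 8/64 + 32/64 + 16/64 + 1/64 + 16/64 = 109/64 = 1.703125.
Kraft's inequality requires Σ ≤ 1; here Σ = 1.703125 > 1, so no such prefix code exists.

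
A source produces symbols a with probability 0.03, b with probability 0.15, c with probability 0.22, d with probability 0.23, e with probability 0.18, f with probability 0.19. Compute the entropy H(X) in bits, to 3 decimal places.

H = −Σ pᵢ log₂ pᵢ.
−0.03·log₂(0.03) = 0.1518
−0.15·log₂(0.15) = 0.4105
−0.22·log₂(0.22) = 0.4806
−0.23·log₂(0.23) = 0.4877
−0.18·log₂(0.18) = 0.4453
−0.19·log₂(0.19) = 0.4552
Sum ≈ 2.4311 → 2.431 bits.

2.431 bits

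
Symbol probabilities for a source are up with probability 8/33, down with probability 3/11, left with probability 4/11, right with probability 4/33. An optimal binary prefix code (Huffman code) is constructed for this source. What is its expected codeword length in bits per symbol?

2 bits/symbol

Repeatedly combine the two least-probable nodes; the expected code length is the sum of the merged weights.
merge 4/33 + 8/33 → 4/11
merge 3/11 + 4/11 → 7/11
merge 4/11 + 7/11 → 1
L = 4/11 + 7/11 + 1 = 2 bits/symbol.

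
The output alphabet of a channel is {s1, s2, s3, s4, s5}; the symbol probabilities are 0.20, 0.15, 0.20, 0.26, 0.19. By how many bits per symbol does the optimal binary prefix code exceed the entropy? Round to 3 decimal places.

0.040 bits

Entropy H = −Σ p log₂ p ≈ 2.2998 bits.
Huffman merges: 3/20+19/100→17/50; 1/5+1/5→2/5; 13/50+17/50→3/5; 2/5+3/5→1. L = 117/50 ≈ 2.3400.
L − H = 2.3400 − 2.2998 = 0.040 bits.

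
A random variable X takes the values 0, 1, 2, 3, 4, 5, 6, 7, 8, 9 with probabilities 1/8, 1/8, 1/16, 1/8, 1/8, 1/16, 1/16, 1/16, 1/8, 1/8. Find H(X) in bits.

Each probability is a power of 1/2, so log₂(1/p) is an integer.
H = Σ p·log₂(1/p) = 1/8·3 + 1/8·3 + 1/16·4 + 1/8·3 + 1/8·3 + 1/16·4 + 1/16·4 + 1/16·4 + 1/8·3 + 1/8·3 = 3.25 bits.

3.25 bits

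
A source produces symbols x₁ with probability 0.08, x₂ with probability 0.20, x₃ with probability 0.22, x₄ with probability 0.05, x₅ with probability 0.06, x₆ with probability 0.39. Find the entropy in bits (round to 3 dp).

H = −Σ pᵢ log₂ pᵢ.
−0.08·log₂(0.08) = 0.2915
−0.20·log₂(0.20) = 0.4644
−0.22·log₂(0.22) = 0.4806
−0.05·log₂(0.05) = 0.2161
−0.06·log₂(0.06) = 0.2435
−0.39·log₂(0.39) = 0.5298
Sum ≈ 2.2259 → 2.226 bits.

2.226 bits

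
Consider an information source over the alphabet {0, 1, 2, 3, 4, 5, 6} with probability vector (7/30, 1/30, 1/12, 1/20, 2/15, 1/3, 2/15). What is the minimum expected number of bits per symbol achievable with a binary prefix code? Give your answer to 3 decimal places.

2.517 bits/symbol

Repeatedly combine the two least-probable nodes; the expected code length is the sum of the merged weights.
merge 1/30 + 1/20 → 1/12
merge 1/12 + 1/12 → 1/6
merge 2/15 + 2/15 → 4/15
merge 1/6 + 7/30 → 2/5
merge 4/15 + 1/3 → 3/5
merge 2/5 + 3/5 → 1
L = 1/12 + 1/6 + 4/15 + 2/5 + 3/5 + 1 = 151/60 ≈ 2.517 bits/symbol.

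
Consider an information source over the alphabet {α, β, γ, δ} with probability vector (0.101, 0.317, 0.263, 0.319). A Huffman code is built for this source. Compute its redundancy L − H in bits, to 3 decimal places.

Entropy H = −Σ p log₂ p ≈ 1.8921 bits.
Huffman merges: 101/1000+263/1000→91/250; 317/1000+319/1000→159/250; 91/250+159/250→1. L = 2 ≈ 2.0000.
L − H = 2.0000 − 1.8921 = 0.108 bits.

0.108 bits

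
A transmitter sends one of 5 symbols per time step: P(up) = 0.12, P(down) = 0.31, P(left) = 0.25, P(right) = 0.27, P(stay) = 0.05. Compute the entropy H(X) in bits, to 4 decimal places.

H = −Σ pᵢ log₂ pᵢ.
−0.12·log₂(0.12) = 0.3671
−0.31·log₂(0.31) = 0.5238
−0.25·log₂(0.25) = 0.5000
−0.27·log₂(0.27) = 0.5100
−0.05·log₂(0.05) = 0.2161
Sum ≈ 2.1170 → 2.1170 bits.

2.1170 bits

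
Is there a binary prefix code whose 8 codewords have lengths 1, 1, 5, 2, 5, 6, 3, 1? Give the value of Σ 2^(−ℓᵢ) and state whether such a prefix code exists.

1.953125; no

With common denominator 2^6 = 64: Σ 2^(−ℓᵢ) = 32/64 + 32/64 + 2/64 + 16/64 + 2/64 + 1/64 + 8/64 + 32/64 = 125/64 = 1.953125.
Kraft's inequality requires Σ ≤ 1; here Σ = 1.953125 > 1, so no such prefix code exists.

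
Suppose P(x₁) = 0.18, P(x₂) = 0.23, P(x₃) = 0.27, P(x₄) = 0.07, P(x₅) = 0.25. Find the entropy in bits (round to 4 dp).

2.2116 bits

H = −Σ pᵢ log₂ pᵢ.
−0.18·log₂(0.18) = 0.4453
−0.23·log₂(0.23) = 0.4877
−0.27·log₂(0.27) = 0.5100
−0.07·log₂(0.07) = 0.2686
−0.25·log₂(0.25) = 0.5000
Sum ≈ 2.2116 → 2.2116 bits.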